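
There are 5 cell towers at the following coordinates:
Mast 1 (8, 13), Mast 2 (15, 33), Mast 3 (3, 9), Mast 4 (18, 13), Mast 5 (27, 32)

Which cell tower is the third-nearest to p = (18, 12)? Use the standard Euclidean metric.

Mast 3

Squared Euclidean distances:
d²(p, Mast 1) = 100 + 1 = 101
d²(p, Mast 2) = 9 + 441 = 450
d²(p, Mast 3) = 225 + 9 = 234
d²(p, Mast 4) = 0 + 1 = 1
d²(p, Mast 5) = 81 + 400 = 481
Sorted ascending: Mast 4, Mast 1, Mast 3, Mast 2, … — the third-nearest is Mast 3.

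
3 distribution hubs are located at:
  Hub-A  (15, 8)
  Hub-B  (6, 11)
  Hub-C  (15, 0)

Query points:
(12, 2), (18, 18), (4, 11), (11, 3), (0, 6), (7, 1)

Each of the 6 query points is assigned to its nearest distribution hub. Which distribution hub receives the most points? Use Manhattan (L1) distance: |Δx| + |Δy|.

Hub-C

(12, 2) — d to each: Hub-A:9, Hub-B:15, Hub-C:5 → nearest is Hub-C
(18, 18) — d to each: Hub-A:13, Hub-B:19, Hub-C:21 → nearest is Hub-A
(4, 11) — d to each: Hub-A:14, Hub-B:2, Hub-C:22 → nearest is Hub-B
(11, 3) — d to each: Hub-A:9, Hub-B:13, Hub-C:7 → nearest is Hub-C
(0, 6) — d to each: Hub-A:17, Hub-B:11, Hub-C:21 → nearest is Hub-B
(7, 1) — d to each: Hub-A:15, Hub-B:11, Hub-C:9 → nearest is Hub-C
Tally — Hub-A:1, Hub-B:2, Hub-C:3. Hub-C captures the most (3).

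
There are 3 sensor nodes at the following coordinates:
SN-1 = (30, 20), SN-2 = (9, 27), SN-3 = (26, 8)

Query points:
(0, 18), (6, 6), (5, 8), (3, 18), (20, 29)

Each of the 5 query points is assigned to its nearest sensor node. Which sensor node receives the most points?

(0, 18) — d² to each: SN-1:904, SN-2:162, SN-3:776 → nearest is SN-2
(6, 6) — d² to each: SN-1:772, SN-2:450, SN-3:404 → nearest is SN-3
(5, 8) — d² to each: SN-1:769, SN-2:377, SN-3:441 → nearest is SN-2
(3, 18) — d² to each: SN-1:733, SN-2:117, SN-3:629 → nearest is SN-2
(20, 29) — d² to each: SN-1:181, SN-2:125, SN-3:477 → nearest is SN-2
Tally — SN-2:4, SN-3:1. SN-2 captures the most (4).

SN-2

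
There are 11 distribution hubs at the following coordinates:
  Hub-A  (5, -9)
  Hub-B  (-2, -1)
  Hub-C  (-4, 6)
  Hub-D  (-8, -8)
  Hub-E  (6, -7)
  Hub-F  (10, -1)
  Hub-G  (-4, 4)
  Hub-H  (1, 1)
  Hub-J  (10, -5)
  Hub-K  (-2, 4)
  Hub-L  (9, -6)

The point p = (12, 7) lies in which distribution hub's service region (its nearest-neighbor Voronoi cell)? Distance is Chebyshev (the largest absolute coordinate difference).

Hub-F

d(p, Hub-A) = max(7, 16) = 16
d(p, Hub-B) = max(14, 8) = 14
d(p, Hub-C) = max(16, 1) = 16
d(p, Hub-D) = max(20, 15) = 20
d(p, Hub-E) = max(6, 14) = 14
d(p, Hub-F) = max(2, 8) = 8
d(p, Hub-G) = max(16, 3) = 16
d(p, Hub-H) = max(11, 6) = 11
d(p, Hub-J) = max(2, 12) = 12
d(p, Hub-K) = max(14, 3) = 14
d(p, Hub-L) = max(3, 13) = 13
Hub-F is nearest.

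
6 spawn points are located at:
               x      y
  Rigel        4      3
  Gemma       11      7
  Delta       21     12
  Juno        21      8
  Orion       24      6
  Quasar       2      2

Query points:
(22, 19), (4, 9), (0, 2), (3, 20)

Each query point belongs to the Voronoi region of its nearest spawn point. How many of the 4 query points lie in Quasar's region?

1

(22, 19) — d² to each: Rigel:580, Gemma:265, Delta:50, Juno:122, Orion:173, Quasar:689 → nearest is Delta
(4, 9) — d² to each: Rigel:36, Gemma:53, Delta:298, Juno:290, Orion:409, Quasar:53 → nearest is Rigel
(0, 2) — d² to each: Rigel:17, Gemma:146, Delta:541, Juno:477, Orion:592, Quasar:4 → nearest is Quasar
(3, 20) — d² to each: Rigel:290, Gemma:233, Delta:388, Juno:468, Orion:637, Quasar:325 → nearest is Gemma
1 of the 4 points has Quasar as nearest.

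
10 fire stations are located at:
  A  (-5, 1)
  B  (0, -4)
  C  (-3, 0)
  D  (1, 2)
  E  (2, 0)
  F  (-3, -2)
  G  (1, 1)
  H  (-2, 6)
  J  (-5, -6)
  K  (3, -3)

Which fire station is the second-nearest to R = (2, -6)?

Since √ is increasing, it suffices to compare squared distances:
|RA|² = (2−(-5))² + (-6−1)² = 49 + 49 = 98
|RB|² = (2−0)² + (-6−(-4))² = 4 + 4 = 8
|RC|² = (2−(-3))² + (-6−0)² = 25 + 36 = 61
|RD|² = (2−1)² + (-6−2)² = 1 + 64 = 65
|RE|² = (2−2)² + (-6−0)² = 0 + 36 = 36
|RF|² = (2−(-3))² + (-6−(-2))² = 25 + 16 = 41
|RG|² = (2−1)² + (-6−1)² = 1 + 49 = 50
|RH|² = (2−(-2))² + (-6−6)² = 16 + 144 = 160
|RJ|² = (2−(-5))² + (-6−(-6))² = 49 + 0 = 49
|RK|² = (2−3)² + (-6−(-3))² = 1 + 9 = 10
Sorted ascending: B, K, E, … — the second-nearest is K.

K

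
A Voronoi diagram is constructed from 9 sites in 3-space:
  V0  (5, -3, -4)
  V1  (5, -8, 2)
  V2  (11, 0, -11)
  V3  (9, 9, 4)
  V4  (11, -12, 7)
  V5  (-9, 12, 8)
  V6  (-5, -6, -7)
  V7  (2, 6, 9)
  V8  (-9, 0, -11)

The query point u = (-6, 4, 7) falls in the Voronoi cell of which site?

V7

Since √ is increasing, it suffices to compare squared distances:
|uV0|² = (-6−5)² + (4−(-3))² + (7−(-4))² = 121 + 49 + 121 = 291
|uV1|² = (-6−5)² + (4−(-8))² + (7−2)² = 121 + 144 + 25 = 290
|uV2|² = (-6−11)² + (4−0)² + (7−(-11))² = 289 + 16 + 324 = 629
|uV3|² = (-6−9)² + (4−9)² + (7−4)² = 225 + 25 + 9 = 259
|uV4|² = (-6−11)² + (4−(-12))² + (7−7)² = 289 + 256 + 0 = 545
|uV5|² = (-6−(-9))² + (4−12)² + (7−8)² = 9 + 64 + 1 = 74
|uV6|² = (-6−(-5))² + (4−(-6))² + (7−(-7))² = 1 + 100 + 196 = 297
|uV7|² = (-6−2)² + (4−6)² + (7−9)² = 64 + 4 + 4 = 72
|uV8|² = (-6−(-9))² + (4−0)² + (7−(-11))² = 9 + 16 + 324 = 349
V7 is nearest.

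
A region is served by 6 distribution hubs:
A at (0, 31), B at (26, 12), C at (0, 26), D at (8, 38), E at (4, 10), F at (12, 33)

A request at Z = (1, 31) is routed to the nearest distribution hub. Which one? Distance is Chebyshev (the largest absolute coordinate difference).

d(Z,A) = max(1, 0) = 1
d(Z,B) = max(25, 19) = 25
d(Z,C) = max(1, 5) = 5
d(Z,D) = max(7, 7) = 7
d(Z,E) = max(3, 21) = 21
d(Z,F) = max(11, 2) = 11
Minimum is at A.

A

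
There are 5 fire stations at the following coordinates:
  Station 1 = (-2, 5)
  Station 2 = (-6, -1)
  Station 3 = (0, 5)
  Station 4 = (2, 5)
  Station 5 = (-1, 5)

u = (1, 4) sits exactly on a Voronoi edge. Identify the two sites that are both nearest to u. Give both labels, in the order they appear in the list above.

Squared distances from u to each site:
d²(u, Station 1) = 9 + 1 = 10
d²(u, Station 2) = 49 + 25 = 74
d²(u, Station 3) = 1 + 1 = 2
d²(u, Station 4) = 1 + 1 = 2
d²(u, Station 5) = 4 + 1 = 5
u is equidistant from Station 3 and Station 4 (both at squared distance 2), and every other site is strictly farther — so u lies on the Station 3–Station 4 Voronoi edge.

Station 3 and Station 4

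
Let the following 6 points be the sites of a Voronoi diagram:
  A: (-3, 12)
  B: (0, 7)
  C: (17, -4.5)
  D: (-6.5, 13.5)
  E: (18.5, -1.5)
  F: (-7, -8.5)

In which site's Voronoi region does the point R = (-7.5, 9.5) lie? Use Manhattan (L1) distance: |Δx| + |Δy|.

D

d(R,A) = |-7.5−(-3)| + |9.5−12| = 4.5 + 2.5 = 7
d(R,B) = |-7.5−0| + |9.5−7| = 7.5 + 2.5 = 10
d(R,C) = |-7.5−17| + |9.5−(-4.5)| = 24.5 + 14 = 38.5
d(R,D) = |-7.5−(-6.5)| + |9.5−13.5| = 1 + 4 = 5
d(R,E) = |-7.5−18.5| + |9.5−(-1.5)| = 26 + 11 = 37
d(R,F) = |-7.5−(-7)| + |9.5−(-8.5)| = 0.5 + 18 = 18.5
D is nearest.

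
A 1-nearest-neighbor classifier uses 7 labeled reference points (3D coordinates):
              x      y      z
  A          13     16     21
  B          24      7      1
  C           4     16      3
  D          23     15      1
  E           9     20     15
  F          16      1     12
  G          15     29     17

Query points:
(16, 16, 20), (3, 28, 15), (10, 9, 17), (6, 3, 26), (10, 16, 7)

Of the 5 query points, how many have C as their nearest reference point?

(16, 16, 20) — d² to each: A:10, B:506, C:433, D:411, E:90, F:289, G:179 → nearest is A
(3, 28, 15) — d² to each: A:280, B:1078, C:289, D:765, E:100, F:907, G:149 → nearest is E
(10, 9, 17) — d² to each: A:74, B:456, C:281, D:461, E:126, F:125, G:425 → nearest is A
(6, 3, 26) — d² to each: A:243, B:965, C:702, D:1058, E:419, F:300, G:838 → nearest is A
(10, 16, 7) — d² to each: A:205, B:313, C:52, D:206, E:81, F:286, G:294 → nearest is C
1 of the 5 points has C as nearest.

1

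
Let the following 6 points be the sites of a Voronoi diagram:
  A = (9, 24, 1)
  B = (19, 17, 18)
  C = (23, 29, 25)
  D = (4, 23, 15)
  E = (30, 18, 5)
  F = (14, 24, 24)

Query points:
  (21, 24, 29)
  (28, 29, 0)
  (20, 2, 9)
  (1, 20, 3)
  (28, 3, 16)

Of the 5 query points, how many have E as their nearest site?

(21, 24, 29) — d² to each: A:928, B:174, C:45, D:486, E:693, F:74 → nearest is C
(28, 29, 0) — d² to each: A:387, B:549, C:650, D:837, E:150, F:797 → nearest is E
(20, 2, 9) — d² to each: A:669, B:307, C:994, D:733, E:372, F:745 → nearest is B
(1, 20, 3) — d² to each: A:84, B:558, C:1049, D:162, E:849, F:626 → nearest is A
(28, 3, 16) — d² to each: A:1027, B:281, C:782, D:977, E:350, F:701 → nearest is B
1 of the 5 points has E as nearest.

1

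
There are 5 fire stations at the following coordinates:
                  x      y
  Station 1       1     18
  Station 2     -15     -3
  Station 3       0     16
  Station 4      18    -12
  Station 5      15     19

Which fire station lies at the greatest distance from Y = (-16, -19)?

Station 5

Squared Euclidean distances:
d²(Y, Station 1) = 289 + 1369 = 1658
d²(Y, Station 2) = 1 + 256 = 257
d²(Y, Station 3) = 256 + 1225 = 1481
d²(Y, Station 4) = 1156 + 49 = 1205
d²(Y, Station 5) = 961 + 1444 = 2405
The largest is to Station 5.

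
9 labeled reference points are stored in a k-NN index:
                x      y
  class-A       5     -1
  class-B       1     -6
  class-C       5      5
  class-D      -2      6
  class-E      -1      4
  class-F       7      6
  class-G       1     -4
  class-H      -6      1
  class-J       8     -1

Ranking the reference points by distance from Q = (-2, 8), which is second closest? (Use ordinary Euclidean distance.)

Compare squared distances (the ordering matches that of the actual distances):
d²(Q, class-A) = (-2−5)² + (8−(-1))² = 49 + 81 = 130
d²(Q, class-B) = (-2−1)² + (8−(-6))² = 9 + 196 = 205
d²(Q, class-C) = (-2−5)² + (8−5)² = 49 + 9 = 58
d²(Q, class-D) = (-2−(-2))² + (8−6)² = 0 + 4 = 4
d²(Q, class-E) = (-2−(-1))² + (8−4)² = 1 + 16 = 17
d²(Q, class-F) = (-2−7)² + (8−6)² = 81 + 4 = 85
d²(Q, class-G) = (-2−1)² + (8−(-4))² = 9 + 144 = 153
d²(Q, class-H) = (-2−(-6))² + (8−1)² = 16 + 49 = 65
d²(Q, class-J) = (-2−8)² + (8−(-1))² = 100 + 81 = 181
Sorted ascending: class-D, class-E, class-C, … — the second-nearest is class-E.

class-E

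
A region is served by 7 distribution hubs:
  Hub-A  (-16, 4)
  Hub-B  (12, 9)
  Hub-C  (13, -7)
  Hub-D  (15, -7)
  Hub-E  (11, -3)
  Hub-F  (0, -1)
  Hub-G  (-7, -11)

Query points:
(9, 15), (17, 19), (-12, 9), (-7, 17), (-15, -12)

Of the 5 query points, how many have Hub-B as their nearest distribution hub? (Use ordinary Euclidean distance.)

(9, 15) — d² to each: Hub-A:746, Hub-B:45, Hub-C:500, Hub-D:520, Hub-E:328, Hub-F:337, Hub-G:932 → nearest is Hub-B
(17, 19) — d² to each: Hub-A:1314, Hub-B:125, Hub-C:692, Hub-D:680, Hub-E:520, Hub-F:689, Hub-G:1476 → nearest is Hub-B
(-12, 9) — d² to each: Hub-A:41, Hub-B:576, Hub-C:881, Hub-D:985, Hub-E:673, Hub-F:244, Hub-G:425 → nearest is Hub-A
(-7, 17) — d² to each: Hub-A:250, Hub-B:425, Hub-C:976, Hub-D:1060, Hub-E:724, Hub-F:373, Hub-G:784 → nearest is Hub-A
(-15, -12) — d² to each: Hub-A:257, Hub-B:1170, Hub-C:809, Hub-D:925, Hub-E:757, Hub-F:346, Hub-G:65 → nearest is Hub-G
2 of the 5 points have Hub-B as nearest.

2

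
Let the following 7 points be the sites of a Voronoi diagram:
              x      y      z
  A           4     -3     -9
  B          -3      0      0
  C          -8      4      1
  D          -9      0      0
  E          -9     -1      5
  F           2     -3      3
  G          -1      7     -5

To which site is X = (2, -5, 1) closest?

F

Squared Euclidean distances:
|XA|² = (2−4)² + (-5−(-3))² + (1−(-9))² = 4 + 4 + 100 = 108
|XB|² = (2−(-3))² + (-5−0)² + (1−0)² = 25 + 25 + 1 = 51
|XC|² = (2−(-8))² + (-5−4)² + (1−1)² = 100 + 81 + 0 = 181
|XD|² = (2−(-9))² + (-5−0)² + (1−0)² = 121 + 25 + 1 = 147
|XE|² = (2−(-9))² + (-5−(-1))² + (1−5)² = 121 + 16 + 16 = 153
|XF|² = (2−2)² + (-5−(-3))² + (1−3)² = 0 + 4 + 4 = 8
|XG|² = (2−(-1))² + (-5−7)² + (1−(-5))² = 9 + 144 + 36 = 189
F is nearest.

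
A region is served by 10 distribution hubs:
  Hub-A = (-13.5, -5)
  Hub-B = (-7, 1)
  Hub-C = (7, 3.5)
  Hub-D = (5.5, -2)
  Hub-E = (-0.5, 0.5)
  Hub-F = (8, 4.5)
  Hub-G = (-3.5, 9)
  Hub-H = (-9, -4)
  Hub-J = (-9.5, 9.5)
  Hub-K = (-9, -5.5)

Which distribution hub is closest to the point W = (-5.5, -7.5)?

Hub-K

Compare squared distances (the ordering matches that of the actual distances):
d²(W, Hub-A) = 64 + 6.25 = 70.25
d²(W, Hub-B) = 2.25 + 72.25 = 74.5
d²(W, Hub-C) = 156.25 + 121 = 277.25
d²(W, Hub-D) = 121 + 30.25 = 151.25
d²(W, Hub-E) = 25 + 64 = 89
d²(W, Hub-F) = 182.25 + 144 = 326.25
d²(W, Hub-G) = 4 + 272.25 = 276.25
d²(W, Hub-H) = 12.25 + 12.25 = 24.5
d²(W, Hub-J) = 16 + 289 = 305
d²(W, Hub-K) = 12.25 + 4 = 16.25
Minimum is at Hub-K.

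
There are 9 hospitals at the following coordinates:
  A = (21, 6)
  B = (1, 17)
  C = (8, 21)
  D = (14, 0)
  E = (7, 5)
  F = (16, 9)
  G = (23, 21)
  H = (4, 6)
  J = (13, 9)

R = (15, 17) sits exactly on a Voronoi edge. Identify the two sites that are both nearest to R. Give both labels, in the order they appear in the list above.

C and F

Squared distances from R to each site:
|RA|² = (15−21)² + (17−6)² = 36 + 121 = 157
|RB|² = (15−1)² + (17−17)² = 196 + 0 = 196
|RC|² = (15−8)² + (17−21)² = 49 + 16 = 65
|RD|² = (15−14)² + (17−0)² = 1 + 289 = 290
|RE|² = (15−7)² + (17−5)² = 64 + 144 = 208
|RF|² = (15−16)² + (17−9)² = 1 + 64 = 65
|RG|² = (15−23)² + (17−21)² = 64 + 16 = 80
|RH|² = (15−4)² + (17−6)² = 121 + 121 = 242
|RJ|² = (15−13)² + (17−9)² = 4 + 64 = 68
R is equidistant from C and F (both at squared distance 65), and every other site is strictly farther — so R lies on the C–F Voronoi edge.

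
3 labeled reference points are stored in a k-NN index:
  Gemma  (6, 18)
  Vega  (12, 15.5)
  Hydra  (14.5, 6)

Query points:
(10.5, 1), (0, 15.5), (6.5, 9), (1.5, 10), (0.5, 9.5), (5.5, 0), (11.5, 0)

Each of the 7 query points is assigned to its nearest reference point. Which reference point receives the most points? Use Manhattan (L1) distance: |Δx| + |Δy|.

(10.5, 1) — d to each: Gemma:21.5, Vega:16, Hydra:9 → nearest is Hydra
(0, 15.5) — d to each: Gemma:8.5, Vega:12, Hydra:24 → nearest is Gemma
(6.5, 9) — d to each: Gemma:9.5, Vega:12, Hydra:11 → nearest is Gemma
(1.5, 10) — d to each: Gemma:12.5, Vega:16, Hydra:17 → nearest is Gemma
(0.5, 9.5) — d to each: Gemma:14, Vega:17.5, Hydra:17.5 → nearest is Gemma
(5.5, 0) — d to each: Gemma:18.5, Vega:22, Hydra:15 → nearest is Hydra
(11.5, 0) — d to each: Gemma:23.5, Vega:16, Hydra:9 → nearest is Hydra
Tally — Gemma:4, Hydra:3. Gemma captures the most (4).

Gemma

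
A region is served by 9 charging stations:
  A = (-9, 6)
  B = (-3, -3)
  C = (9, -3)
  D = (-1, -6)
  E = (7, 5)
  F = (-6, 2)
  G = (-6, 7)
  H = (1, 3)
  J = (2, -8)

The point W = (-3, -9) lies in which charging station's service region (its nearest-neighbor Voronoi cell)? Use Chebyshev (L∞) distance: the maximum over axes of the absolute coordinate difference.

D

d(W,A) = max(6, 15) = 15
d(W,B) = max(0, 6) = 6
d(W,C) = max(12, 6) = 12
d(W,D) = max(2, 3) = 3
d(W,E) = max(10, 14) = 14
d(W,F) = max(3, 11) = 11
d(W,G) = max(3, 16) = 16
d(W,H) = max(4, 12) = 12
d(W,J) = max(5, 1) = 5
D is nearest.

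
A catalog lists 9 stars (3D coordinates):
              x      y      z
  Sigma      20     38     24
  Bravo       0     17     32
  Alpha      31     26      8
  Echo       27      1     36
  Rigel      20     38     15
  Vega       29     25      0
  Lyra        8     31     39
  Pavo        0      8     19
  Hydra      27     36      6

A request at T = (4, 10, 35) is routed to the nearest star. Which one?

Bravo

Since √ is increasing, it suffices to compare squared distances:
d²(T, Sigma) = (4−20)² + (10−38)² + (35−24)² = 256 + 784 + 121 = 1161
d²(T, Bravo) = (4−0)² + (10−17)² + (35−32)² = 16 + 49 + 9 = 74
d²(T, Alpha) = (4−31)² + (10−26)² + (35−8)² = 729 + 256 + 729 = 1714
d²(T, Echo) = (4−27)² + (10−1)² + (35−36)² = 529 + 81 + 1 = 611
d²(T, Rigel) = (4−20)² + (10−38)² + (35−15)² = 256 + 784 + 400 = 1440
d²(T, Vega) = (4−29)² + (10−25)² + (35−0)² = 625 + 225 + 1225 = 2075
d²(T, Lyra) = (4−8)² + (10−31)² + (35−39)² = 16 + 441 + 16 = 473
d²(T, Pavo) = (4−0)² + (10−8)² + (35−19)² = 16 + 4 + 256 = 276
d²(T, Hydra) = (4−27)² + (10−36)² + (35−6)² = 529 + 676 + 841 = 2046
Bravo is nearest.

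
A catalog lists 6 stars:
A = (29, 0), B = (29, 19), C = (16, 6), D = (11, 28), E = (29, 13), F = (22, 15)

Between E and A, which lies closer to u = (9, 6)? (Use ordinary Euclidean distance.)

Compare squared distances:
|uE|² = (9−29)² + (6−13)² = 400 + 49 = 449
|uA|² = (9−29)² + (6−0)² = 400 + 36 = 436
449 > 436, so A is closer.

A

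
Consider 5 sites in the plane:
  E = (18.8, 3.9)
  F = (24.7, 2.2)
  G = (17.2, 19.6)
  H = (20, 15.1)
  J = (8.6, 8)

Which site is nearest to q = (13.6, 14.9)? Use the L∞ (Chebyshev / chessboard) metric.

d(q,E) = max(5.2, 11) = 11
d(q,F) = max(11.1, 12.7) = 12.7
d(q,G) = max(3.6, 4.7) = 4.7
d(q,H) = max(6.4, 0.2) = 6.4
d(q,J) = max(5, 6.9) = 6.9
G is nearest.

G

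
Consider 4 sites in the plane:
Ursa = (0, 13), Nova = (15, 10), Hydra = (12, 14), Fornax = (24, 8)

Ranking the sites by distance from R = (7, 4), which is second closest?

Compare squared distances (the ordering matches that of the actual distances):
d²(R, Ursa) = (7−0)² + (4−13)² = 49 + 81 = 130
d²(R, Nova) = (7−15)² + (4−10)² = 64 + 36 = 100
d²(R, Hydra) = (7−12)² + (4−14)² = 25 + 100 = 125
d²(R, Fornax) = (7−24)² + (4−8)² = 289 + 16 = 305
Sorted ascending: Nova, Hydra, Ursa, … — the second-nearest is Hydra.

Hydra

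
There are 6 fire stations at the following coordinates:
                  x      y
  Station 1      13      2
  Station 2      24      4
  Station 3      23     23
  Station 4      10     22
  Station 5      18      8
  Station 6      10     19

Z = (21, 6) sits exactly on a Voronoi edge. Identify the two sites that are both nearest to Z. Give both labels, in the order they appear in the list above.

Station 2 and Station 5

Squared distances from Z to each site:
d²(Z, Station 1) = (21−13)² + (6−2)² = 64 + 16 = 80
d²(Z, Station 2) = (21−24)² + (6−4)² = 9 + 4 = 13
d²(Z, Station 3) = (21−23)² + (6−23)² = 4 + 289 = 293
d²(Z, Station 4) = (21−10)² + (6−22)² = 121 + 256 = 377
d²(Z, Station 5) = (21−18)² + (6−8)² = 9 + 4 = 13
d²(Z, Station 6) = (21−10)² + (6−19)² = 121 + 169 = 290
Z is equidistant from Station 2 and Station 5 (both at squared distance 13), and every other site is strictly farther — so Z lies on the Station 2–Station 5 Voronoi edge.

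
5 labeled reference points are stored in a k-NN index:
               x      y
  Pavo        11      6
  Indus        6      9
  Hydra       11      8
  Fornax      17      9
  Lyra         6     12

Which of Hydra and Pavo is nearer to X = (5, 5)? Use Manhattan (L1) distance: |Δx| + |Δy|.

d(X, Hydra) = |5−11| + |5−8| = 6 + 3 = 9
d(X, Pavo) = |5−11| + |5−6| = 6 + 1 = 7
9 > 7, so Pavo is closer.

Pavo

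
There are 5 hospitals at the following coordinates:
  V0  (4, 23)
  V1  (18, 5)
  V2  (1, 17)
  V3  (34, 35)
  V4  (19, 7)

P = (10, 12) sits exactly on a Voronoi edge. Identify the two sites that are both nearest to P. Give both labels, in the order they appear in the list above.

V2 and V4

Squared distances from P to each site:
|PV0|² = (10−4)² + (12−23)² = 36 + 121 = 157
|PV1|² = (10−18)² + (12−5)² = 64 + 49 = 113
|PV2|² = (10−1)² + (12−17)² = 81 + 25 = 106
|PV3|² = (10−34)² + (12−35)² = 576 + 529 = 1105
|PV4|² = (10−19)² + (12−7)² = 81 + 25 = 106
P is equidistant from V2 and V4 (both at squared distance 106), and every other site is strictly farther — so P lies on the V2–V4 Voronoi edge.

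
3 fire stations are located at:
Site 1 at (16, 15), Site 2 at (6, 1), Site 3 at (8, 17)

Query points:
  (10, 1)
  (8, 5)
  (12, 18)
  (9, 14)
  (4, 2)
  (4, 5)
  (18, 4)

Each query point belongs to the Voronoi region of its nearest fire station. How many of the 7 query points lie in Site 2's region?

4

(10, 1) — d² to each: Site 1:232, Site 2:16, Site 3:260 → nearest is Site 2
(8, 5) — d² to each: Site 1:164, Site 2:20, Site 3:144 → nearest is Site 2
(12, 18) — d² to each: Site 1:25, Site 2:325, Site 3:17 → nearest is Site 3
(9, 14) — d² to each: Site 1:50, Site 2:178, Site 3:10 → nearest is Site 3
(4, 2) — d² to each: Site 1:313, Site 2:5, Site 3:241 → nearest is Site 2
(4, 5) — d² to each: Site 1:244, Site 2:20, Site 3:160 → nearest is Site 2
(18, 4) — d² to each: Site 1:125, Site 2:153, Site 3:269 → nearest is Site 1
4 of the 7 points have Site 2 as nearest.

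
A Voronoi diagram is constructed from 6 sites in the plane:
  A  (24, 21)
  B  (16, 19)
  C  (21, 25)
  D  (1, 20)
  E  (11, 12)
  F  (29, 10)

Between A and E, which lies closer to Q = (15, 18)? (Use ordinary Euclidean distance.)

Compare squared distances:
|QA|² = (15−24)² + (18−21)² = 81 + 9 = 90
|QE|² = (15−11)² + (18−12)² = 16 + 36 = 52
90 > 52, so E is closer.

E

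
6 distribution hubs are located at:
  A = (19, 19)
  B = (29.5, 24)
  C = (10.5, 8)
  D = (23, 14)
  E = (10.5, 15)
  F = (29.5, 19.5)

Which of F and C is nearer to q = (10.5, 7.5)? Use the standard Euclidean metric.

C

Compare squared distances:
|qF|² = (10.5−29.5)² + (7.5−19.5)² = 361 + 144 = 505
|qC|² = (10.5−10.5)² + (7.5−8)² = 0 + 0.25 = 0.25
505 > 0.25, so C is closer.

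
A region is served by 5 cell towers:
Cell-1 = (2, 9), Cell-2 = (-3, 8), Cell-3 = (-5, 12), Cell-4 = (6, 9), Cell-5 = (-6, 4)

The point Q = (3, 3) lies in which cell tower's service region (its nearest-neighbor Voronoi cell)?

Cell-1

Squared Euclidean distances:
d²(Q, Cell-1) = (3−2)² + (3−9)² = 1 + 36 = 37
d²(Q, Cell-2) = (3−(-3))² + (3−8)² = 36 + 25 = 61
d²(Q, Cell-3) = (3−(-5))² + (3−12)² = 64 + 81 = 145
d²(Q, Cell-4) = (3−6)² + (3−9)² = 9 + 36 = 45
d²(Q, Cell-5) = (3−(-6))² + (3−4)² = 81 + 1 = 82
Minimum is at Cell-1.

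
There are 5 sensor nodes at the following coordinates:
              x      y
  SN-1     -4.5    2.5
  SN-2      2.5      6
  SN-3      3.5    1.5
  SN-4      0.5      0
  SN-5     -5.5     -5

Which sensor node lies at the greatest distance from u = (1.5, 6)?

SN-5

Since √ is increasing, it suffices to compare squared distances:
d²(u, SN-1) = (1.5−(-4.5))² + (6−2.5)² = 36 + 12.25 = 48.25
d²(u, SN-2) = (1.5−2.5)² + (6−6)² = 1 + 0 = 1
d²(u, SN-3) = (1.5−3.5)² + (6−1.5)² = 4 + 20.25 = 24.25
d²(u, SN-4) = (1.5−0.5)² + (6−0)² = 1 + 36 = 37
d²(u, SN-5) = (1.5−(-5.5))² + (6−(-5))² = 49 + 121 = 170
The largest is to SN-5.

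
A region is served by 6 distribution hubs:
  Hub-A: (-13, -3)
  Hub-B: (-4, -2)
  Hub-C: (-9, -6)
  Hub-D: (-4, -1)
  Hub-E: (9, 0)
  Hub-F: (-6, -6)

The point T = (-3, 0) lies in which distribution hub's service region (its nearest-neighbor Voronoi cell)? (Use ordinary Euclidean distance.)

Compare squared distances (the ordering matches that of the actual distances):
d²(T, Hub-A) = (-3−(-13))² + (0−(-3))² = 100 + 9 = 109
d²(T, Hub-B) = (-3−(-4))² + (0−(-2))² = 1 + 4 = 5
d²(T, Hub-C) = (-3−(-9))² + (0−(-6))² = 36 + 36 = 72
d²(T, Hub-D) = (-3−(-4))² + (0−(-1))² = 1 + 1 = 2
d²(T, Hub-E) = (-3−9)² + (0−0)² = 144 + 0 = 144
d²(T, Hub-F) = (-3−(-6))² + (0−(-6))² = 9 + 36 = 45
Minimum is at Hub-D.

Hub-D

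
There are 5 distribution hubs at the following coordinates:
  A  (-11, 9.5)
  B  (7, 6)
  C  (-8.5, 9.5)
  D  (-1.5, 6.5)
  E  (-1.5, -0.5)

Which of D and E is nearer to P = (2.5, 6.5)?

D

Compare squared distances:
|PD|² = (2.5−(-1.5))² + (6.5−6.5)² = 16 + 0 = 16
|PE|² = (2.5−(-1.5))² + (6.5−(-0.5))² = 16 + 49 = 65
16 < 65, so D is closer.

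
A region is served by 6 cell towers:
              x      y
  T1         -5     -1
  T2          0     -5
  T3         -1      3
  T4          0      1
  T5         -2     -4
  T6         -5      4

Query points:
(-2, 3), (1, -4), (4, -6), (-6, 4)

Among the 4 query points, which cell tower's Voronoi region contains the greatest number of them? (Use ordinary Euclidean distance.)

T2

(-2, 3) — d² to each: T1:25, T2:68, T3:1, T4:8, T5:49, T6:10 → nearest is T3
(1, -4) — d² to each: T1:45, T2:2, T3:53, T4:26, T5:9, T6:100 → nearest is T2
(4, -6) — d² to each: T1:106, T2:17, T3:106, T4:65, T5:40, T6:181 → nearest is T2
(-6, 4) — d² to each: T1:26, T2:117, T3:26, T4:45, T5:80, T6:1 → nearest is T6
Tally — T2:2, T3:1, T6:1. T2 captures the most (2).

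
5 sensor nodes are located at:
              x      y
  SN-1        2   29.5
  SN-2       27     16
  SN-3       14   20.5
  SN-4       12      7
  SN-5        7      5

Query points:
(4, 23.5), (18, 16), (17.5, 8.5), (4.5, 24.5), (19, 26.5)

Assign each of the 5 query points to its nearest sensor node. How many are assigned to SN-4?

1

(4, 23.5) — d² to each: SN-1:40, SN-2:585.25, SN-3:109, SN-4:336.25, SN-5:351.25 → nearest is SN-1
(18, 16) — d² to each: SN-1:438.25, SN-2:81, SN-3:36.25, SN-4:117, SN-5:242 → nearest is SN-3
(17.5, 8.5) — d² to each: SN-1:681.25, SN-2:146.5, SN-3:156.25, SN-4:32.5, SN-5:122.5 → nearest is SN-4
(4.5, 24.5) — d² to each: SN-1:31.25, SN-2:578.5, SN-3:106.25, SN-4:362.5, SN-5:386.5 → nearest is SN-1
(19, 26.5) — d² to each: SN-1:298, SN-2:174.25, SN-3:61, SN-4:429.25, SN-5:606.25 → nearest is SN-3
1 of the 5 points has SN-4 as nearest.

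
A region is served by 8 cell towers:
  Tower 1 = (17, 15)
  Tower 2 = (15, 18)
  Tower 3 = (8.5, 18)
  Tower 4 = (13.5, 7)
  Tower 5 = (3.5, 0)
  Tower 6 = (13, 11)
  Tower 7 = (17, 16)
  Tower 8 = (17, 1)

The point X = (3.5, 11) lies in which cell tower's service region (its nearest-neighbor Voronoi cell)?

Tower 3

Compare squared distances (the ordering matches that of the actual distances):
d²(X, Tower 1) = (3.5−17)² + (11−15)² = 182.25 + 16 = 198.25
d²(X, Tower 2) = (3.5−15)² + (11−18)² = 132.25 + 49 = 181.25
d²(X, Tower 3) = (3.5−8.5)² + (11−18)² = 25 + 49 = 74
d²(X, Tower 4) = (3.5−13.5)² + (11−7)² = 100 + 16 = 116
d²(X, Tower 5) = (3.5−3.5)² + (11−0)² = 0 + 121 = 121
d²(X, Tower 6) = (3.5−13)² + (11−11)² = 90.25 + 0 = 90.25
d²(X, Tower 7) = (3.5−17)² + (11−16)² = 182.25 + 25 = 207.25
d²(X, Tower 8) = (3.5−17)² + (11−1)² = 182.25 + 100 = 282.25
The smallest is to Tower 3, so X lies in the Voronoi region of Tower 3.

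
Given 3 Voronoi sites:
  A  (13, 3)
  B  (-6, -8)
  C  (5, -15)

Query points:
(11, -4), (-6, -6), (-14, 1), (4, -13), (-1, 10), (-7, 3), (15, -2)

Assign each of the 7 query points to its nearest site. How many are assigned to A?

3

(11, -4) — d² to each: A:53, B:305, C:157 → nearest is A
(-6, -6) — d² to each: A:442, B:4, C:202 → nearest is B
(-14, 1) — d² to each: A:733, B:145, C:617 → nearest is B
(4, -13) — d² to each: A:337, B:125, C:5 → nearest is C
(-1, 10) — d² to each: A:245, B:349, C:661 → nearest is A
(-7, 3) — d² to each: A:400, B:122, C:468 → nearest is B
(15, -2) — d² to each: A:29, B:477, C:269 → nearest is A
3 of the 7 points have A as nearest.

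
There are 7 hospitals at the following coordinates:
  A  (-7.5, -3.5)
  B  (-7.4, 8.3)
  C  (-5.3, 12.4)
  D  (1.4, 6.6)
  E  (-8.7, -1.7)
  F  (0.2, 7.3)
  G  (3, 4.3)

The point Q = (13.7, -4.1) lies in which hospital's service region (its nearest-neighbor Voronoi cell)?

G

Compare squared distances (the ordering matches that of the actual distances):
|QA|² = (13.7−(-7.5))² + (-4.1−(-3.5))² = 449.44 + 0.36 = 449.8
|QB|² = (13.7−(-7.4))² + (-4.1−8.3)² = 445.21 + 153.76 = 598.97
|QC|² = (13.7−(-5.3))² + (-4.1−12.4)² = 361 + 272.25 = 633.25
|QD|² = (13.7−1.4)² + (-4.1−6.6)² = 151.29 + 114.49 = 265.78
|QE|² = (13.7−(-8.7))² + (-4.1−(-1.7))² = 501.76 + 5.76 = 507.52
|QF|² = (13.7−0.2)² + (-4.1−7.3)² = 182.25 + 129.96 = 312.21
|QG|² = (13.7−3)² + (-4.1−4.3)² = 114.49 + 70.56 = 185.05
G is nearest.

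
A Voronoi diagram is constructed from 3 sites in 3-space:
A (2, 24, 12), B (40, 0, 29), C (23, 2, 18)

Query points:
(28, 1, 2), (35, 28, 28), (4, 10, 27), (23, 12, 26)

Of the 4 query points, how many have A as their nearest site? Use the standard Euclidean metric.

1

(28, 1, 2) — d² to each: A:1305, B:874, C:282 → nearest is C
(35, 28, 28) — d² to each: A:1361, B:810, C:920 → nearest is B
(4, 10, 27) — d² to each: A:425, B:1400, C:506 → nearest is A
(23, 12, 26) — d² to each: A:781, B:442, C:164 → nearest is C
1 of the 4 points has A as nearest.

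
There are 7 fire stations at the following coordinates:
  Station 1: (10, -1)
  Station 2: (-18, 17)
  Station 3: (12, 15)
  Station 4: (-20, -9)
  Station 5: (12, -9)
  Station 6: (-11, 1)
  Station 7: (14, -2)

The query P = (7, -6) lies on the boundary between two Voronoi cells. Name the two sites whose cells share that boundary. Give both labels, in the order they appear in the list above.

Squared distances from P to each site:
d²(P, Station 1) = 9 + 25 = 34
d²(P, Station 2) = 625 + 529 = 1154
d²(P, Station 3) = 25 + 441 = 466
d²(P, Station 4) = 729 + 9 = 738
d²(P, Station 5) = 25 + 9 = 34
d²(P, Station 6) = 324 + 49 = 373
d²(P, Station 7) = 49 + 16 = 65
P is equidistant from Station 1 and Station 5 (both at squared distance 34), and every other site is strictly farther — so P lies on the Station 1–Station 5 Voronoi edge.

Station 1 and Station 5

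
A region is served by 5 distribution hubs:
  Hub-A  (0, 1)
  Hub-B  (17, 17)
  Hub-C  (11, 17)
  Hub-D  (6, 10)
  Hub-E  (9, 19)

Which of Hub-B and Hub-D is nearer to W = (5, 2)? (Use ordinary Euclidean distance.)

Compare squared distances:
d²(W, Hub-B) = (5−17)² + (2−17)² = 144 + 225 = 369
d²(W, Hub-D) = (5−6)² + (2−10)² = 1 + 64 = 65
369 > 65, so Hub-D is closer.

Hub-D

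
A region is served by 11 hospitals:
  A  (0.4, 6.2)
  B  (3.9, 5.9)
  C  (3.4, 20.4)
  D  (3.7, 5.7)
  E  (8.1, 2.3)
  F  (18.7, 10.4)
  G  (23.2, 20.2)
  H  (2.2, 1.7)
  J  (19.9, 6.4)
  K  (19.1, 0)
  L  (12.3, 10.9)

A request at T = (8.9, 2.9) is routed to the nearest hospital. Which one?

Squared Euclidean distances:
|TA|² = (8.9−0.4)² + (2.9−6.2)² = 72.25 + 10.89 = 83.14
|TB|² = (8.9−3.9)² + (2.9−5.9)² = 25 + 9 = 34
|TC|² = (8.9−3.4)² + (2.9−20.4)² = 30.25 + 306.25 = 336.5
|TD|² = (8.9−3.7)² + (2.9−5.7)² = 27.04 + 7.84 = 34.88
|TE|² = (8.9−8.1)² + (2.9−2.3)² = 0.64 + 0.36 = 1
|TF|² = (8.9−18.7)² + (2.9−10.4)² = 96.04 + 56.25 = 152.29
|TG|² = (8.9−23.2)² + (2.9−20.2)² = 204.49 + 299.29 = 503.78
|TH|² = (8.9−2.2)² + (2.9−1.7)² = 44.89 + 1.44 = 46.33
|TJ|² = (8.9−19.9)² + (2.9−6.4)² = 121 + 12.25 = 133.25
|TK|² = (8.9−19.1)² + (2.9−0)² = 104.04 + 8.41 = 112.45
|TL|² = (8.9−12.3)² + (2.9−10.9)² = 11.56 + 64 = 75.56
The smallest is to E, so T lies in the Voronoi region of E.

E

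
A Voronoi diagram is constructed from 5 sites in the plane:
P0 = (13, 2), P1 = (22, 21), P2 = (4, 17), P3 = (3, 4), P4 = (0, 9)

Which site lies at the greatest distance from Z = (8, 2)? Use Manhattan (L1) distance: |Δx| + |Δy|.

d(Z,P0) = |8−13| + |2−2| = 5 + 0 = 5
d(Z,P1) = |8−22| + |2−21| = 14 + 19 = 33
d(Z,P2) = |8−4| + |2−17| = 4 + 15 = 19
d(Z,P3) = |8−3| + |2−4| = 5 + 2 = 7
d(Z,P4) = |8−0| + |2−9| = 8 + 7 = 15
The largest is to P1.

P1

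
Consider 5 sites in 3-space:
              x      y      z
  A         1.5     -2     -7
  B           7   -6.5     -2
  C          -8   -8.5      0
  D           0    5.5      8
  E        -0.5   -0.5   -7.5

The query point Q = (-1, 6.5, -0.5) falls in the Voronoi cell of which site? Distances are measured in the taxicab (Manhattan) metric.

d(Q,A) = |-1−1.5| + |6.5−(-2)| + |-0.5−(-7)| = 2.5 + 8.5 + 6.5 = 17.5
d(Q,B) = |-1−7| + |6.5−(-6.5)| + |-0.5−(-2)| = 8 + 13 + 1.5 = 22.5
d(Q,C) = |-1−(-8)| + |6.5−(-8.5)| + |-0.5−0| = 7 + 15 + 0.5 = 22.5
d(Q,D) = |-1−0| + |6.5−5.5| + |-0.5−8| = 1 + 1 + 8.5 = 10.5
d(Q,E) = |-1−(-0.5)| + |6.5−(-0.5)| + |-0.5−(-7.5)| = 0.5 + 7 + 7 = 14.5
The smallest is to D, so Q lies in the Voronoi region of D.

D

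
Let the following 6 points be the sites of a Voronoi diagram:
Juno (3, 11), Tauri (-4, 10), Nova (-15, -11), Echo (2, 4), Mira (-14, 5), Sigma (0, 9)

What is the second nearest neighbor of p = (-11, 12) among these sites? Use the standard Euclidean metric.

Mira

Compare squared distances (the ordering matches that of the actual distances):
d²(p, Juno) = (-11−3)² + (12−11)² = 196 + 1 = 197
d²(p, Tauri) = (-11−(-4))² + (12−10)² = 49 + 4 = 53
d²(p, Nova) = (-11−(-15))² + (12−(-11))² = 16 + 529 = 545
d²(p, Echo) = (-11−2)² + (12−4)² = 169 + 64 = 233
d²(p, Mira) = (-11−(-14))² + (12−5)² = 9 + 49 = 58
d²(p, Sigma) = (-11−0)² + (12−9)² = 121 + 9 = 130
Sorted ascending: Tauri, Mira, Sigma, … — the second-nearest is Mira.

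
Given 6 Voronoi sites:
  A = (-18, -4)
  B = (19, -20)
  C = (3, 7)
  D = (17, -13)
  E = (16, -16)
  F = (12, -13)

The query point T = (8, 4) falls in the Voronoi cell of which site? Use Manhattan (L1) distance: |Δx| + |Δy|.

d(T,A) = 26 + 8 = 34
d(T,B) = 11 + 24 = 35
d(T,C) = 5 + 3 = 8
d(T,D) = 9 + 17 = 26
d(T,E) = 8 + 20 = 28
d(T,F) = 4 + 17 = 21
Minimum is at C.

C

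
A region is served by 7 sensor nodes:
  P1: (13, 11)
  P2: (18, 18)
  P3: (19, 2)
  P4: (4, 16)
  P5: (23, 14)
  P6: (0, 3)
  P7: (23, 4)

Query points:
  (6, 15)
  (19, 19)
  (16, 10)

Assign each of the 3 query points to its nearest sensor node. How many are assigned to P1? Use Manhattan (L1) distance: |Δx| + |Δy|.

(6, 15) — d to each: P1:11, P2:15, P3:26, P4:3, P5:18, P6:18, P7:28 → nearest is P4
(19, 19) — d to each: P1:14, P2:2, P3:17, P4:18, P5:9, P6:35, P7:19 → nearest is P2
(16, 10) — d to each: P1:4, P2:10, P3:11, P4:18, P5:11, P6:23, P7:13 → nearest is P1
1 of the 3 points has P1 as nearest.

1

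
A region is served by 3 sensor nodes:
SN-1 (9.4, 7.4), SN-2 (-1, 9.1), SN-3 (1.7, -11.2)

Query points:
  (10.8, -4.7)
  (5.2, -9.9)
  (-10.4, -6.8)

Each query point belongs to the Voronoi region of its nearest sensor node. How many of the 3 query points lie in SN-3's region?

3

(10.8, -4.7) — d² to each: SN-1:148.37, SN-2:329.68, SN-3:125.06 → nearest is SN-3
(5.2, -9.9) — d² to each: SN-1:316.93, SN-2:399.44, SN-3:13.94 → nearest is SN-3
(-10.4, -6.8) — d² to each: SN-1:593.68, SN-2:341.17, SN-3:165.77 → nearest is SN-3
3 of the 3 points have SN-3 as nearest.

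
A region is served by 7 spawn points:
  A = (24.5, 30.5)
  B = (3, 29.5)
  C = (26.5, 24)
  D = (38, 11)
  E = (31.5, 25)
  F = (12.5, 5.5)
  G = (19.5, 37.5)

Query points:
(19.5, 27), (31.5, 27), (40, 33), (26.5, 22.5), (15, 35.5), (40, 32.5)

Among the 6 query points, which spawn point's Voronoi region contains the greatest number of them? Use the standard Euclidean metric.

(19.5, 27) — d² to each: A:37.25, B:278.5, C:58, D:598.25, E:148, F:511.25, G:110.25 → nearest is A
(31.5, 27) — d² to each: A:61.25, B:818.5, C:34, D:298.25, E:4, F:823.25, G:254.25 → nearest is E
(40, 33) — d² to each: A:246.5, B:1381.25, C:263.25, D:488, E:136.25, F:1512.5, G:440.5 → nearest is E
(26.5, 22.5) — d² to each: A:68, B:601.25, C:2.25, D:264.5, E:31.25, F:485, G:274 → nearest is C
(15, 35.5) — d² to each: A:115.25, B:180, C:264.5, D:1129.25, E:382.5, F:906.25, G:24.25 → nearest is G
(40, 32.5) — d² to each: A:244.25, B:1378, C:254.5, D:466.25, E:128.5, F:1485.25, G:445.25 → nearest is E
Tally — A:1, C:1, E:3, G:1. E captures the most (3).

E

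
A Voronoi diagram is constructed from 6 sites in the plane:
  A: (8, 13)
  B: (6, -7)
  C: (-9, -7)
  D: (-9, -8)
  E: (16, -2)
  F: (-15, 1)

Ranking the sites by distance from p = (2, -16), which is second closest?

D

Squared Euclidean distances:
|pA|² = (2−8)² + (-16−13)² = 36 + 841 = 877
|pB|² = (2−6)² + (-16−(-7))² = 16 + 81 = 97
|pC|² = (2−(-9))² + (-16−(-7))² = 121 + 81 = 202
|pD|² = (2−(-9))² + (-16−(-8))² = 121 + 64 = 185
|pE|² = (2−16)² + (-16−(-2))² = 196 + 196 = 392
|pF|² = (2−(-15))² + (-16−1)² = 289 + 289 = 578
Sorted ascending: B, D, C, … — the second-nearest is D.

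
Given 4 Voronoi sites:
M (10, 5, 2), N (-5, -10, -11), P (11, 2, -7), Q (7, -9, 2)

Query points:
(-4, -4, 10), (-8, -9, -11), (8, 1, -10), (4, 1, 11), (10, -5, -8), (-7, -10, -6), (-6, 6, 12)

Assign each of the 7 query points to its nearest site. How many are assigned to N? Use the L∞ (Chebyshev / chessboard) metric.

(-4, -4, 10) — d to each: M:14, N:21, P:17, Q:11 → nearest is Q
(-8, -9, -11) — d to each: M:18, N:3, P:19, Q:15 → nearest is N
(8, 1, -10) — d to each: M:12, N:13, P:3, Q:12 → nearest is P
(4, 1, 11) — d to each: M:9, N:22, P:18, Q:10 → nearest is M
(10, -5, -8) — d to each: M:10, N:15, P:7, Q:10 → nearest is P
(-7, -10, -6) — d to each: M:17, N:5, P:18, Q:14 → nearest is N
(-6, 6, 12) — d to each: M:16, N:23, P:19, Q:15 → nearest is Q
2 of the 7 points have N as nearest.

2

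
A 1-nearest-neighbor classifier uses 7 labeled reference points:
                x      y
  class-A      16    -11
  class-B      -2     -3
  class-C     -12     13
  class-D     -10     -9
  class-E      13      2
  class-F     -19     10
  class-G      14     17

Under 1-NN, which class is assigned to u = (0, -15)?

class-D

Squared Euclidean distances:
d²(u, class-A) = (0−16)² + (-15−(-11))² = 256 + 16 = 272
d²(u, class-B) = (0−(-2))² + (-15−(-3))² = 4 + 144 = 148
d²(u, class-C) = (0−(-12))² + (-15−13)² = 144 + 784 = 928
d²(u, class-D) = (0−(-10))² + (-15−(-9))² = 100 + 36 = 136
d²(u, class-E) = (0−13)² + (-15−2)² = 169 + 289 = 458
d²(u, class-F) = (0−(-19))² + (-15−10)² = 361 + 625 = 986
d²(u, class-G) = (0−14)² + (-15−17)² = 196 + 1024 = 1220
class-D is nearest.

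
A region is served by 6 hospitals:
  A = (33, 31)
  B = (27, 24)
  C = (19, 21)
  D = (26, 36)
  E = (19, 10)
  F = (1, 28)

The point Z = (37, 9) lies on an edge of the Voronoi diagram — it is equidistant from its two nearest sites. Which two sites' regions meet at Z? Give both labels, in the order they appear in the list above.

Squared distances from Z to each site:
|ZA|² = 16 + 484 = 500
|ZB|² = 100 + 225 = 325
|ZC|² = 324 + 144 = 468
|ZD|² = 121 + 729 = 850
|ZE|² = 324 + 1 = 325
|ZF|² = 1296 + 361 = 1657
Z is equidistant from B and E (both at squared distance 325), and every other site is strictly farther — so Z lies on the B–E Voronoi edge.

B and E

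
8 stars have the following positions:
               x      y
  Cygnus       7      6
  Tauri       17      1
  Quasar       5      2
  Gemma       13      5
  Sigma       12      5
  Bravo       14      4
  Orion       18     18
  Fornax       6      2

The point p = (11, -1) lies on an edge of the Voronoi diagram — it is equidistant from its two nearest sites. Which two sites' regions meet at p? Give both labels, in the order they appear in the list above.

Bravo and Fornax

Squared distances from p to each site:
d²(p, Cygnus) = (11−7)² + (-1−6)² = 16 + 49 = 65
d²(p, Tauri) = (11−17)² + (-1−1)² = 36 + 4 = 40
d²(p, Quasar) = (11−5)² + (-1−2)² = 36 + 9 = 45
d²(p, Gemma) = (11−13)² + (-1−5)² = 4 + 36 = 40
d²(p, Sigma) = (11−12)² + (-1−5)² = 1 + 36 = 37
d²(p, Bravo) = (11−14)² + (-1−4)² = 9 + 25 = 34
d²(p, Orion) = (11−18)² + (-1−18)² = 49 + 361 = 410
d²(p, Fornax) = (11−6)² + (-1−2)² = 25 + 9 = 34
p is equidistant from Bravo and Fornax (both at squared distance 34), and every other site is strictly farther — so p lies on the Bravo–Fornax Voronoi edge.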